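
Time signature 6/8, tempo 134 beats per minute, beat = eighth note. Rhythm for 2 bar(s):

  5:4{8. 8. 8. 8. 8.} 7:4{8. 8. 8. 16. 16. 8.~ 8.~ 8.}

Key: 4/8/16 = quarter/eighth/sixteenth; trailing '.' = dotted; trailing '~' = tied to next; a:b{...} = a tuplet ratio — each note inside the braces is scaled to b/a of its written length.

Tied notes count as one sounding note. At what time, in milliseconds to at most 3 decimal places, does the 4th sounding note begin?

1. 0.0ms @ 0 + 537.313ms (6/5)
2. 537.313ms @ 6/5 + 537.313ms (6/5)
3. 1074.627ms @ 12/5 + 537.313ms (6/5)
4. 1611.94ms @ 18/5 + 537.313ms (6/5)
5. 2149.254ms @ 24/5 + 537.313ms (6/5)
6. 2686.567ms @ 6 + 383.795ms (6/7)
7. 3070.362ms @ 48/7 + 383.795ms (6/7)
8. 3454.158ms @ 54/7 + 383.795ms (6/7)
9. 3837.953ms @ 60/7 + 191.898ms (3/7)
10. 4029.851ms @ 9 + 191.898ms (3/7)
11. 4221.748ms @ 66/7 + 1151.386ms (18/7)

note 4 onset = 18/5b = 1611.94ms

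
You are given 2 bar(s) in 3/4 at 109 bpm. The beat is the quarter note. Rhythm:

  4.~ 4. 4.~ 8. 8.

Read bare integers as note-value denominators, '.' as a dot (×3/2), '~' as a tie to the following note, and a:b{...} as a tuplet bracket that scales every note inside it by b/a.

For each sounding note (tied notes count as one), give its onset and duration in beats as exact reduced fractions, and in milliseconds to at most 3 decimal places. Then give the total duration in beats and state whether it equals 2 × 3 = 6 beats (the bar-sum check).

1) 0.0ms=0b +1651.376ms=3b
2) 1651.376ms=3b +1238.532ms=9/4b
3) 2889.908ms=21/4b +412.844ms=3/4b
Σ=6b of 6 (109bpm 3/4) — PASS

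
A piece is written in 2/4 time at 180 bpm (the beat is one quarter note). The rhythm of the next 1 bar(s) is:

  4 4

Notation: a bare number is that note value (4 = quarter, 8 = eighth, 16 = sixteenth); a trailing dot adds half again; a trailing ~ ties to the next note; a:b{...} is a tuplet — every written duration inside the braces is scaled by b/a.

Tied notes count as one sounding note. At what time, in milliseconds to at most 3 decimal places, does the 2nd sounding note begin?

note 2 onset = 1b = 333.333ms

1. 0.0ms @ 0 + 333.333ms (1)
2. 333.333ms @ 1 + 333.333ms (1)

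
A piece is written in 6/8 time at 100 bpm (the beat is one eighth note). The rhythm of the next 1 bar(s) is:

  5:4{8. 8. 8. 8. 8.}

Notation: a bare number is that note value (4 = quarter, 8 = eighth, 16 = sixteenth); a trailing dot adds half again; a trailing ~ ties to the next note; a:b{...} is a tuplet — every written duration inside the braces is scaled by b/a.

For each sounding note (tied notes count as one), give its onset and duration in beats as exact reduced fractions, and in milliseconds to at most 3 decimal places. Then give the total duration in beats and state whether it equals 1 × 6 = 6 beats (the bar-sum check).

1) 0.0ms=0b +720.0ms=6/5b
2) 720.0ms=6/5b +720.0ms=6/5b
3) 1440.0ms=12/5b +720.0ms=6/5b
4) 2160.0ms=18/5b +720.0ms=6/5b
5) 2880.0ms=24/5b +720.0ms=6/5b
Σ=6b of 6 (100bpm 6/8) — PASS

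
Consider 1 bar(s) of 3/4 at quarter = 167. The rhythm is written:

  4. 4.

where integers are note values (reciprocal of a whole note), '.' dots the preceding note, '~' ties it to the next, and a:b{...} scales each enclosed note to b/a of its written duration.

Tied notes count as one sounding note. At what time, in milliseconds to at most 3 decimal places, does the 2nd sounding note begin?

note 2 onset = 3/2b = 538.922ms

1. 0.0ms @ 0 + 538.922ms (3/2)
2. 538.922ms @ 3/2 + 538.922ms (3/2)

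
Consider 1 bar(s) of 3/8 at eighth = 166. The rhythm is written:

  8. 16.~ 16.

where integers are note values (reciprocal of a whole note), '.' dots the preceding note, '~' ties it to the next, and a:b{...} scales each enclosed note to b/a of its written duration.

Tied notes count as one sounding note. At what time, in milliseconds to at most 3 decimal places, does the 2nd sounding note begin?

1. 0.0ms @ 0 + 542.169ms (3/2)
2. 542.169ms @ 3/2 + 542.169ms (3/2)

note 2 onset = 3/2b = 542.169ms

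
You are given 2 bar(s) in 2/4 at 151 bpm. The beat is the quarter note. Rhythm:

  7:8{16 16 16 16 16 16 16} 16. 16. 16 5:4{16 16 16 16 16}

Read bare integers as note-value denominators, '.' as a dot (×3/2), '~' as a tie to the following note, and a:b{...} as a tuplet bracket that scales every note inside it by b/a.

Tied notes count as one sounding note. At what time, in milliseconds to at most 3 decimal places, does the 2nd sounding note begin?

1. 0.0ms @ 0 + 113.529ms (2/7)
2. 113.529ms @ 2/7 + 113.529ms (2/7)
3. 227.058ms @ 4/7 + 113.529ms (2/7)
4. 340.587ms @ 6/7 + 113.529ms (2/7)
5. 454.115ms @ 8/7 + 113.529ms (2/7)
6. 567.644ms @ 10/7 + 113.529ms (2/7)
7. 681.173ms @ 12/7 + 113.529ms (2/7)
8. 794.702ms @ 2 + 149.007ms (3/8)
9. 943.709ms @ 19/8 + 149.007ms (3/8)
10. 1092.715ms @ 11/4 + 99.338ms (1/4)
11. 1192.053ms @ 3 + 79.47ms (1/5)
12. 1271.523ms @ 16/5 + 79.47ms (1/5)
13. 1350.993ms @ 17/5 + 79.47ms (1/5)
14. 1430.464ms @ 18/5 + 79.47ms (1/5)
15. 1509.934ms @ 19/5 + 79.47ms (1/5)

note 2 onset = 2/7b = 113.529ms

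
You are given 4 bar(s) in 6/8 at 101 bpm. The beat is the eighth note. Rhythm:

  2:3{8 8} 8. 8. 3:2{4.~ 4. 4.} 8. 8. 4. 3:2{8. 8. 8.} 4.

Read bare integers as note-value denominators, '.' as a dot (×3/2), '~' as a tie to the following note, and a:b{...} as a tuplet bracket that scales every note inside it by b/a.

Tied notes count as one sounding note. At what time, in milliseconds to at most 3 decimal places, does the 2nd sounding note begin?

1. 0.0ms @ 0 + 891.089ms (3/2)
2. 891.089ms @ 3/2 + 891.089ms (3/2)
3. 1782.178ms @ 3 + 891.089ms (3/2)
4. 2673.267ms @ 9/2 + 891.089ms (3/2)
5. 3564.356ms @ 6 + 2376.238ms (4)
6. 5940.594ms @ 10 + 1188.119ms (2)
7. 7128.713ms @ 12 + 891.089ms (3/2)
8. 8019.802ms @ 27/2 + 891.089ms (3/2)
9. 8910.891ms @ 15 + 1782.178ms (3)
10. 10693.069ms @ 18 + 594.059ms (1)
11. 11287.129ms @ 19 + 594.059ms (1)
12. 11881.188ms @ 20 + 594.059ms (1)
13. 12475.248ms @ 21 + 1782.178ms (3)

note 2 onset = 3/2b = 891.089ms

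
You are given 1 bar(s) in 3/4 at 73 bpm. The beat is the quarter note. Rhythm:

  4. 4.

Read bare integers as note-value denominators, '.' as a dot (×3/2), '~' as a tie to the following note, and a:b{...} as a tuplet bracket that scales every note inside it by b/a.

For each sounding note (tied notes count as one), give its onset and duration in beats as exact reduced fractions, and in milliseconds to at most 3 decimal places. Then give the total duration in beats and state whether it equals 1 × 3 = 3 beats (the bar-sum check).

1) 0.0ms=0b +1232.877ms=3/2b
2) 1232.877ms=3/2b +1232.877ms=3/2b
Σ=3b of 3 (73bpm 3/4) — PASS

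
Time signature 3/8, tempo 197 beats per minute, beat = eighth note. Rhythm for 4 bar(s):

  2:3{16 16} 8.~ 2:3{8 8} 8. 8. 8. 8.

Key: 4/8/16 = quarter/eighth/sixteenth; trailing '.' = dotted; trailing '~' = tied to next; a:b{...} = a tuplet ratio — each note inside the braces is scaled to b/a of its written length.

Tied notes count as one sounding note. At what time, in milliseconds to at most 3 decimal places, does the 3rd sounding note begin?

note 3 onset = 3/2b = 456.853ms

1. 0.0ms @ 0 + 228.426ms (3/4)
2. 228.426ms @ 3/4 + 228.426ms (3/4)
3. 456.853ms @ 3/2 + 913.706ms (3)
4. 1370.558ms @ 9/2 + 456.853ms (3/2)
5. 1827.411ms @ 6 + 456.853ms (3/2)
6. 2284.264ms @ 15/2 + 456.853ms (3/2)
7. 2741.117ms @ 9 + 456.853ms (3/2)
8. 3197.97ms @ 21/2 + 456.853ms (3/2)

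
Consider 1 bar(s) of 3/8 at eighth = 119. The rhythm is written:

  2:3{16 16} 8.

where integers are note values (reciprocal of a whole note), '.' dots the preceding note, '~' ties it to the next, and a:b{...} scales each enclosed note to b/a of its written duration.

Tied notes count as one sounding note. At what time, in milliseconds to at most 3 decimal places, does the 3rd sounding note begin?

note 3 onset = 3/2b = 756.303ms

1. 0.0ms @ 0 + 378.151ms (3/4)
2. 378.151ms @ 3/4 + 378.151ms (3/4)
3. 756.303ms @ 3/2 + 756.303ms (3/2)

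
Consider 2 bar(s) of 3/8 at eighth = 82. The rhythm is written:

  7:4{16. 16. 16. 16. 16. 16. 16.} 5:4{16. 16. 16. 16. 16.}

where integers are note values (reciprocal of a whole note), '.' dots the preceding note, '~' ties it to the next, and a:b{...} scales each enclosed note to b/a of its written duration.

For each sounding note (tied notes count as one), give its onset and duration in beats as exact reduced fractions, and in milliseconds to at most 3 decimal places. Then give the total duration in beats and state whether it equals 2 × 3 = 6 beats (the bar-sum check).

1) 0.0ms=0b +313.589ms=3/7b
2) 313.589ms=3/7b +313.589ms=3/7b
3) 627.178ms=6/7b +313.589ms=3/7b
4) 940.767ms=9/7b +313.589ms=3/7b
5) 1254.355ms=12/7b +313.589ms=3/7b
6) 1567.944ms=15/7b +313.589ms=3/7b
7) 1881.533ms=18/7b +313.589ms=3/7b
8) 2195.122ms=3b +439.024ms=3/5b
9) 2634.146ms=18/5b +439.024ms=3/5b
10) 3073.171ms=21/5b +439.024ms=3/5b
11) 3512.195ms=24/5b +439.024ms=3/5b
12) 3951.22ms=27/5b +439.024ms=3/5b
Σ=6b of 6 (82bpm 3/8) — PASS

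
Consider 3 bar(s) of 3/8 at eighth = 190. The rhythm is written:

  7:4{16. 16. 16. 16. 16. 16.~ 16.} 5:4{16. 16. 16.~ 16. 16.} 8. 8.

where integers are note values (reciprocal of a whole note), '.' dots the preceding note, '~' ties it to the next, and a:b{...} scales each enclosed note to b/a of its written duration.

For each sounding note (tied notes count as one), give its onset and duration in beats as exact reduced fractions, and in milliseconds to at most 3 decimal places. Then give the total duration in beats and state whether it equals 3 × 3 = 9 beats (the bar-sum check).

1) 0.0ms=0b +135.338ms=3/7b
2) 135.338ms=3/7b +135.338ms=3/7b
3) 270.677ms=6/7b +135.338ms=3/7b
4) 406.015ms=9/7b +135.338ms=3/7b
5) 541.353ms=12/7b +135.338ms=3/7b
6) 676.692ms=15/7b +270.677ms=6/7b
7) 947.368ms=3b +189.474ms=3/5b
8) 1136.842ms=18/5b +189.474ms=3/5b
9) 1326.316ms=21/5b +378.947ms=6/5b
10) 1705.263ms=27/5b +189.474ms=3/5b
11) 1894.737ms=6b +473.684ms=3/2b
12) 2368.421ms=15/2b +473.684ms=3/2b
Σ=9b of 9 (190bpm 3/8) — PASS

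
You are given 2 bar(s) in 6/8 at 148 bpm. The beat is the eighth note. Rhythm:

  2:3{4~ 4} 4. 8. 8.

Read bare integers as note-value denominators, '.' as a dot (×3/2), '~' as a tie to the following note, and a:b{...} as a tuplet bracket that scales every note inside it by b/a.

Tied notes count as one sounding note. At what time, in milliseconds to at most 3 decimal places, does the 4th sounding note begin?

note 4 onset = 21/2b = 4256.757ms

1. 0.0ms @ 0 + 2432.432ms (6)
2. 2432.432ms @ 6 + 1216.216ms (3)
3. 3648.649ms @ 9 + 608.108ms (3/2)
4. 4256.757ms @ 21/2 + 608.108ms (3/2)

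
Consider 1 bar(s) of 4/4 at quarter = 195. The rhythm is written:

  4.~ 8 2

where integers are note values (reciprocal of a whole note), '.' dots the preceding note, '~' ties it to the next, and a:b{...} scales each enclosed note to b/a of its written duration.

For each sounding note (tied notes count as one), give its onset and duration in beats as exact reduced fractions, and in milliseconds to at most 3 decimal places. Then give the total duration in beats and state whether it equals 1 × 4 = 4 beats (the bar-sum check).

1) 0.0ms=0b +615.385ms=2b
2) 615.385ms=2b +615.385ms=2b
Σ=4b of 4 (195bpm 4/4) — PASS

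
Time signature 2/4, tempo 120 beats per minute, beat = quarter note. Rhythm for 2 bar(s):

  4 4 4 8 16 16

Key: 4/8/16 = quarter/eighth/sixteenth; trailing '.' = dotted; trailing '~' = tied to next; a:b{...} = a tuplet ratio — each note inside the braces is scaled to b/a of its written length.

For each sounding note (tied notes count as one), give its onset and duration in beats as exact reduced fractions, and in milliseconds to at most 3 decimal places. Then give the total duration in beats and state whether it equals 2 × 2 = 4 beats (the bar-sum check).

1) 0.0ms=0b +500.0ms=1b
2) 500.0ms=1b +500.0ms=1b
3) 1000.0ms=2b +500.0ms=1b
4) 1500.0ms=3b +250.0ms=1/2b
5) 1750.0ms=7/2b +125.0ms=1/4b
6) 1875.0ms=15/4b +125.0ms=1/4b
Σ=4b of 4 (120bpm 2/4) — PASS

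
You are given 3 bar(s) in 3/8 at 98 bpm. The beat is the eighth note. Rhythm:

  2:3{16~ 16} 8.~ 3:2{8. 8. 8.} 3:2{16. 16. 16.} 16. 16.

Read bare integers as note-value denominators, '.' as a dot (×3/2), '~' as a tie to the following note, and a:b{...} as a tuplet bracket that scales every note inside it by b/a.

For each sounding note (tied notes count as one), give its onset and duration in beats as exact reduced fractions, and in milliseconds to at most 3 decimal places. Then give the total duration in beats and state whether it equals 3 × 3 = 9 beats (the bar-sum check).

1) 0.0ms=0b +918.367ms=3/2b
2) 918.367ms=3/2b +1530.612ms=5/2b
3) 2448.98ms=4b +612.245ms=1b
4) 3061.224ms=5b +612.245ms=1b
5) 3673.469ms=6b +306.122ms=1/2b
6) 3979.592ms=13/2b +306.122ms=1/2b
7) 4285.714ms=7b +306.122ms=1/2b
8) 4591.837ms=15/2b +459.184ms=3/4b
9) 5051.02ms=33/4b +459.184ms=3/4b
Σ=9b of 9 (98bpm 3/8) — PASS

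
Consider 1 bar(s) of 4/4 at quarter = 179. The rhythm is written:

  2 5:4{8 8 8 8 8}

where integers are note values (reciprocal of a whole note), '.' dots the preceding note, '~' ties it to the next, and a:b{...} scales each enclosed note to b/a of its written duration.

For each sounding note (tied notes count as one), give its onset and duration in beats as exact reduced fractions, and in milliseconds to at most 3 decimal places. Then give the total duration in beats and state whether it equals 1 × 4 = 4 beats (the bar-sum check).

1) 0.0ms=0b +670.391ms=2b
2) 670.391ms=2b +134.078ms=2/5b
3) 804.469ms=12/5b +134.078ms=2/5b
4) 938.547ms=14/5b +134.078ms=2/5b
5) 1072.626ms=16/5b +134.078ms=2/5b
6) 1206.704ms=18/5b +134.078ms=2/5b
Σ=4b of 4 (179bpm 4/4) — PASS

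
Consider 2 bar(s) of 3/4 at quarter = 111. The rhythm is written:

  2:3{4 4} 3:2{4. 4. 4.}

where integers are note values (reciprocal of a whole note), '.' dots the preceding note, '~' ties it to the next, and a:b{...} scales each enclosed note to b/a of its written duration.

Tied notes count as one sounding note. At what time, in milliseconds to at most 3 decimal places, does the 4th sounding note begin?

1. 0.0ms @ 0 + 810.811ms (3/2)
2. 810.811ms @ 3/2 + 810.811ms (3/2)
3. 1621.622ms @ 3 + 540.541ms (1)
4. 2162.162ms @ 4 + 540.541ms (1)
5. 2702.703ms @ 5 + 540.541ms (1)

note 4 onset = 4b = 2162.162ms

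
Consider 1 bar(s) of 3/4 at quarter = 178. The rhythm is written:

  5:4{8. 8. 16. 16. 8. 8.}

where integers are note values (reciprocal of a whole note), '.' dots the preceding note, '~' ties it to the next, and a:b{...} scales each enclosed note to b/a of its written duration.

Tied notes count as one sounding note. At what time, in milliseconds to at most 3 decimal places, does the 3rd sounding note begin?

1. 0.0ms @ 0 + 202.247ms (3/5)
2. 202.247ms @ 3/5 + 202.247ms (3/5)
3. 404.494ms @ 6/5 + 101.124ms (3/10)
4. 505.618ms @ 3/2 + 101.124ms (3/10)
5. 606.742ms @ 9/5 + 202.247ms (3/5)
6. 808.989ms @ 12/5 + 202.247ms (3/5)

note 3 onset = 6/5b = 404.494ms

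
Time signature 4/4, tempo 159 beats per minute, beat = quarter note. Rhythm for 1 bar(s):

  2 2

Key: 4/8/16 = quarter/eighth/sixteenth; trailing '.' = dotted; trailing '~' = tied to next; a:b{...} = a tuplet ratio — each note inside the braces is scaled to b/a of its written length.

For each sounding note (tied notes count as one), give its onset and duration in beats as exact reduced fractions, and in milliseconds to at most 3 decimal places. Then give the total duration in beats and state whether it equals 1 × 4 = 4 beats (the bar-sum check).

1) 0.0ms=0b +754.717ms=2b
2) 754.717ms=2b +754.717ms=2b
Σ=4b of 4 (159bpm 4/4) — PASS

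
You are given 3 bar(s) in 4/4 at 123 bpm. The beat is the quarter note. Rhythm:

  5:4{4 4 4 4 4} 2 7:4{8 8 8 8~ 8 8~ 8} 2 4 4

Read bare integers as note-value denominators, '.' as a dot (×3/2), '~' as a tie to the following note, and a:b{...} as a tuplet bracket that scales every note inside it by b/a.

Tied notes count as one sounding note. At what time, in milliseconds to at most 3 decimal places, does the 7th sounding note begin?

note 7 onset = 6b = 2926.829ms

1. 0.0ms @ 0 + 390.244ms (4/5)
2. 390.244ms @ 4/5 + 390.244ms (4/5)
3. 780.488ms @ 8/5 + 390.244ms (4/5)
4. 1170.732ms @ 12/5 + 390.244ms (4/5)
5. 1560.976ms @ 16/5 + 390.244ms (4/5)
6. 1951.22ms @ 4 + 975.61ms (2)
7. 2926.829ms @ 6 + 139.373ms (2/7)
8. 3066.202ms @ 44/7 + 139.373ms (2/7)
9. 3205.575ms @ 46/7 + 139.373ms (2/7)
10. 3344.948ms @ 48/7 + 278.746ms (4/7)
11. 3623.693ms @ 52/7 + 278.746ms (4/7)
12. 3902.439ms @ 8 + 975.61ms (2)
13. 4878.049ms @ 10 + 487.805ms (1)
14. 5365.854ms @ 11 + 487.805ms (1)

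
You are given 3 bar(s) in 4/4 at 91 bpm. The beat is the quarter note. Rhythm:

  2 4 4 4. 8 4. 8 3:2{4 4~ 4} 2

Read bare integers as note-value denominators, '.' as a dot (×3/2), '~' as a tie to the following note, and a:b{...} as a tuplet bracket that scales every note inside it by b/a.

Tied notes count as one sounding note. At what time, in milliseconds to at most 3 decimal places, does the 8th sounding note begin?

note 8 onset = 8b = 5274.725ms

1. 0.0ms @ 0 + 1318.681ms (2)
2. 1318.681ms @ 2 + 659.341ms (1)
3. 1978.022ms @ 3 + 659.341ms (1)
4. 2637.363ms @ 4 + 989.011ms (3/2)
5. 3626.374ms @ 11/2 + 329.67ms (1/2)
6. 3956.044ms @ 6 + 989.011ms (3/2)
7. 4945.055ms @ 15/2 + 329.67ms (1/2)
8. 5274.725ms @ 8 + 439.56ms (2/3)
9. 5714.286ms @ 26/3 + 879.121ms (4/3)
10. 6593.407ms @ 10 + 1318.681ms (2)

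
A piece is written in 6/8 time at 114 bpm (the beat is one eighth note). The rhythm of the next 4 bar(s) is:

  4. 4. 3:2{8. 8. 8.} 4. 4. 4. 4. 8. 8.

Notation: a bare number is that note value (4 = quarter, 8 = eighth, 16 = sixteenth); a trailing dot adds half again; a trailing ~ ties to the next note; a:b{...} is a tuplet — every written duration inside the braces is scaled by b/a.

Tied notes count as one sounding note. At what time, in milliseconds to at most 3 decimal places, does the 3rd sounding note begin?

note 3 onset = 6b = 3157.895ms

1. 0.0ms @ 0 + 1578.947ms (3)
2. 1578.947ms @ 3 + 1578.947ms (3)
3. 3157.895ms @ 6 + 526.316ms (1)
4. 3684.211ms @ 7 + 526.316ms (1)
5. 4210.526ms @ 8 + 526.316ms (1)
6. 4736.842ms @ 9 + 1578.947ms (3)
7. 6315.789ms @ 12 + 1578.947ms (3)
8. 7894.737ms @ 15 + 1578.947ms (3)
9. 9473.684ms @ 18 + 1578.947ms (3)
10. 11052.632ms @ 21 + 789.474ms (3/2)
11. 11842.105ms @ 45/2 + 789.474ms (3/2)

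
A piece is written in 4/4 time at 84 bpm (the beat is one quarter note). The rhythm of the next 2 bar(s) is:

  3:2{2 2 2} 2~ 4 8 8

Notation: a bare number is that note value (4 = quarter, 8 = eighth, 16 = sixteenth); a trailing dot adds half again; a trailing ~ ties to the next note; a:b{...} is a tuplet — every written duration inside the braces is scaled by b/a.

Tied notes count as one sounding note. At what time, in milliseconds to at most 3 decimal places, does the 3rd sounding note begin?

1. 0.0ms @ 0 + 952.381ms (4/3)
2. 952.381ms @ 4/3 + 952.381ms (4/3)
3. 1904.762ms @ 8/3 + 952.381ms (4/3)
4. 2857.143ms @ 4 + 2142.857ms (3)
5. 5000.0ms @ 7 + 357.143ms (1/2)
6. 5357.143ms @ 15/2 + 357.143ms (1/2)

note 3 onset = 8/3b = 1904.762ms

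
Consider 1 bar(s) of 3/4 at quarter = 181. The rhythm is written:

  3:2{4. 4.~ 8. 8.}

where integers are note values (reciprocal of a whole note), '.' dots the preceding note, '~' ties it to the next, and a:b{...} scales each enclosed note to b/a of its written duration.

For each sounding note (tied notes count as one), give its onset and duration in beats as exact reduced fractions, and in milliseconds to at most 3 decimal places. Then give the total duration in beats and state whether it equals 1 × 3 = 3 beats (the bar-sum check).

1) 0.0ms=0b +331.492ms=1b
2) 331.492ms=1b +497.238ms=3/2b
3) 828.729ms=5/2b +165.746ms=1/2b
Σ=3b of 3 (181bpm 3/4) — PASS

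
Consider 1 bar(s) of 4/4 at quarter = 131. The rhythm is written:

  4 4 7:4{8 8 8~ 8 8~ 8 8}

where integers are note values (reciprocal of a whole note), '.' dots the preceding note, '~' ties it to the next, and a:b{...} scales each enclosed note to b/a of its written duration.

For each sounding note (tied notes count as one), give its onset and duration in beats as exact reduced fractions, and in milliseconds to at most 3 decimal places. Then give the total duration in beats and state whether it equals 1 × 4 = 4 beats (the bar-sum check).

1) 0.0ms=0b +458.015ms=1b
2) 458.015ms=1b +458.015ms=1b
3) 916.031ms=2b +130.862ms=2/7b
4) 1046.892ms=16/7b +130.862ms=2/7b
5) 1177.754ms=18/7b +261.723ms=4/7b
6) 1439.477ms=22/7b +261.723ms=4/7b
7) 1701.2ms=26/7b +130.862ms=2/7b
Σ=4b of 4 (131bpm 4/4) — PASS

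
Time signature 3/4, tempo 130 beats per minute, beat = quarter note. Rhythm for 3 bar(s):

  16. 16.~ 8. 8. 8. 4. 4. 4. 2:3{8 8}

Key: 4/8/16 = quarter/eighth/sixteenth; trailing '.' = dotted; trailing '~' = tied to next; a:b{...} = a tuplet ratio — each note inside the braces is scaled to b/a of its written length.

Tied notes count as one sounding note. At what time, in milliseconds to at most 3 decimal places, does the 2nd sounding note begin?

note 2 onset = 3/8b = 173.077ms

1. 0.0ms @ 0 + 173.077ms (3/8)
2. 173.077ms @ 3/8 + 519.231ms (9/8)
3. 692.308ms @ 3/2 + 346.154ms (3/4)
4. 1038.462ms @ 9/4 + 346.154ms (3/4)
5. 1384.615ms @ 3 + 692.308ms (3/2)
6. 2076.923ms @ 9/2 + 692.308ms (3/2)
7. 2769.231ms @ 6 + 692.308ms (3/2)
8. 3461.538ms @ 15/2 + 346.154ms (3/4)
9. 3807.692ms @ 33/4 + 346.154ms (3/4)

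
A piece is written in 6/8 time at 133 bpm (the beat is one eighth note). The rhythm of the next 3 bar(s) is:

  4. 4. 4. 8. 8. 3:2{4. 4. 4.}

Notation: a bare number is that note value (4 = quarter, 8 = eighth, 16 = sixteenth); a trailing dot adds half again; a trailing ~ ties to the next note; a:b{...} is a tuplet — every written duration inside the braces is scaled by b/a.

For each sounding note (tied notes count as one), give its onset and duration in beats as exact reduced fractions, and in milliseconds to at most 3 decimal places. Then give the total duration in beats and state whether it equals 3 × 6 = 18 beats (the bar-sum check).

1) 0.0ms=0b +1353.383ms=3b
2) 1353.383ms=3b +1353.383ms=3b
3) 2706.767ms=6b +1353.383ms=3b
4) 4060.15ms=9b +676.692ms=3/2b
5) 4736.842ms=21/2b +676.692ms=3/2b
6) 5413.534ms=12b +902.256ms=2b
7) 6315.789ms=14b +902.256ms=2b
8) 7218.045ms=16b +902.256ms=2b
Σ=18b of 18 (133bpm 6/8) — PASS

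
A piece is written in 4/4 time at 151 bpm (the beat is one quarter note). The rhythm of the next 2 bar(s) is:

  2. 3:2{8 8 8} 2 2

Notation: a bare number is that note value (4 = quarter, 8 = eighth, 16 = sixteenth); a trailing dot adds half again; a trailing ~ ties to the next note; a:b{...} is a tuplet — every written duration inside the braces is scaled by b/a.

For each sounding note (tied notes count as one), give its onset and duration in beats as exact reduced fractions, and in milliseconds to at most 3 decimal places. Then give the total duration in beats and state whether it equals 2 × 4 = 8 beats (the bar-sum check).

1) 0.0ms=0b +1192.053ms=3b
2) 1192.053ms=3b +132.45ms=1/3b
3) 1324.503ms=10/3b +132.45ms=1/3b
4) 1456.954ms=11/3b +132.45ms=1/3b
5) 1589.404ms=4b +794.702ms=2b
6) 2384.106ms=6b +794.702ms=2b
Σ=8b of 8 (151bpm 4/4) — PASS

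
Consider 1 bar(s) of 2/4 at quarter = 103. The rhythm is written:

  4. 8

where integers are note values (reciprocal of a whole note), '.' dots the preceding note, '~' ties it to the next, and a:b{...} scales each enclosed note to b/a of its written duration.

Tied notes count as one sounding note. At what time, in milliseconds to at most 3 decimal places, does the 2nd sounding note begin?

note 2 onset = 3/2b = 873.786ms

1. 0.0ms @ 0 + 873.786ms (3/2)
2. 873.786ms @ 3/2 + 291.262ms (1/2)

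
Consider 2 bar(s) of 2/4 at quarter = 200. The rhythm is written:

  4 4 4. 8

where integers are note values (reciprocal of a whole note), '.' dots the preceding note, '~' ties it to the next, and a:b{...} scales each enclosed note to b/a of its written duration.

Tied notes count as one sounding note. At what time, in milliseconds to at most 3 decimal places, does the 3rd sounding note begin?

note 3 onset = 2b = 600.0ms

1. 0.0ms @ 0 + 300.0ms (1)
2. 300.0ms @ 1 + 300.0ms (1)
3. 600.0ms @ 2 + 450.0ms (3/2)
4. 1050.0ms @ 7/2 + 150.0ms (1/2)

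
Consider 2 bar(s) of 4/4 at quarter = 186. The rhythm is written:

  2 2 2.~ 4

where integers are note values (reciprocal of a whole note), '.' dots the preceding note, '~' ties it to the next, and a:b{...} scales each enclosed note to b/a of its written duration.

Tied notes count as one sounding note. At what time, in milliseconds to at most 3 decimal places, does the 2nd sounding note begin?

1. 0.0ms @ 0 + 645.161ms (2)
2. 645.161ms @ 2 + 645.161ms (2)
3. 1290.323ms @ 4 + 1290.323ms (4)

note 2 onset = 2b = 645.161ms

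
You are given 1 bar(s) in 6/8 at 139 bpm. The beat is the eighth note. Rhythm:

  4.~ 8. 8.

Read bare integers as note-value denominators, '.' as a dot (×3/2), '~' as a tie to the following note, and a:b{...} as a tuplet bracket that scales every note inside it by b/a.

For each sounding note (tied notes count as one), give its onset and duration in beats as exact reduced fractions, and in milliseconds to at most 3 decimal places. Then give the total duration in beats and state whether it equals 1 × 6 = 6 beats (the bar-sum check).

1) 0.0ms=0b +1942.446ms=9/2b
2) 1942.446ms=9/2b +647.482ms=3/2b
Σ=6b of 6 (139bpm 6/8) — PASS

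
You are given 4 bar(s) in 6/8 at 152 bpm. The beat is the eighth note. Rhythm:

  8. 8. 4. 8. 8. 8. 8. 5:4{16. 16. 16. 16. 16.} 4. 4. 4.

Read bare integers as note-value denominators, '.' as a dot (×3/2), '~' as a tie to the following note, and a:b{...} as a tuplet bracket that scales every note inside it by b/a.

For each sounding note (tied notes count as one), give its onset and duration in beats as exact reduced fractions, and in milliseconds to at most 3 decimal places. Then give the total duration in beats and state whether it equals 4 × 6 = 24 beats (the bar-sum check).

1) 0.0ms=0b +592.105ms=3/2b
2) 592.105ms=3/2b +592.105ms=3/2b
3) 1184.211ms=3b +1184.211ms=3b
4) 2368.421ms=6b +592.105ms=3/2b
5) 2960.526ms=15/2b +592.105ms=3/2b
6) 3552.632ms=9b +592.105ms=3/2b
7) 4144.737ms=21/2b +592.105ms=3/2b
8) 4736.842ms=12b +236.842ms=3/5b
9) 4973.684ms=63/5b +236.842ms=3/5b
10) 5210.526ms=66/5b +236.842ms=3/5b
11) 5447.368ms=69/5b +236.842ms=3/5b
12) 5684.211ms=72/5b +236.842ms=3/5b
13) 5921.053ms=15b +1184.211ms=3b
14) 7105.263ms=18b +1184.211ms=3b
15) 8289.474ms=21b +1184.211ms=3b
Σ=24b of 24 (152bpm 6/8) — PASS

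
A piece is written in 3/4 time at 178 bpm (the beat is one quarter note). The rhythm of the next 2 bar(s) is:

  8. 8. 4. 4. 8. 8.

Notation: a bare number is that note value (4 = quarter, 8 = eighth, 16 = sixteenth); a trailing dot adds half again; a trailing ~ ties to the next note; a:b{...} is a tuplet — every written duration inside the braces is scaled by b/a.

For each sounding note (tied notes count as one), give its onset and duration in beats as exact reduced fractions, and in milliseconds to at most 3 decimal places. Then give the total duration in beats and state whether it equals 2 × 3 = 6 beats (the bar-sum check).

1) 0.0ms=0b +252.809ms=3/4b
2) 252.809ms=3/4b +252.809ms=3/4b
3) 505.618ms=3/2b +505.618ms=3/2b
4) 1011.236ms=3b +505.618ms=3/2b
5) 1516.854ms=9/2b +252.809ms=3/4b
6) 1769.663ms=21/4b +252.809ms=3/4b
Σ=6b of 6 (178bpm 3/4) — PASS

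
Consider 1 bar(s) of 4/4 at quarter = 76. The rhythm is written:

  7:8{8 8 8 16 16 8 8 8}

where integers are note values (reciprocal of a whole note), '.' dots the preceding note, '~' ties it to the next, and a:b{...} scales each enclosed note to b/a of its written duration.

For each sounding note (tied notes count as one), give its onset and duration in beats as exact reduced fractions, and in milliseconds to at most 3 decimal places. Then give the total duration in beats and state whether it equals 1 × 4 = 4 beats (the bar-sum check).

1) 0.0ms=0b +451.128ms=4/7b
2) 451.128ms=4/7b +451.128ms=4/7b
3) 902.256ms=8/7b +451.128ms=4/7b
4) 1353.383ms=12/7b +225.564ms=2/7b
5) 1578.947ms=2b +225.564ms=2/7b
6) 1804.511ms=16/7b +451.128ms=4/7b
7) 2255.639ms=20/7b +451.128ms=4/7b
8) 2706.767ms=24/7b +451.128ms=4/7b
Σ=4b of 4 (76bpm 4/4) — PASS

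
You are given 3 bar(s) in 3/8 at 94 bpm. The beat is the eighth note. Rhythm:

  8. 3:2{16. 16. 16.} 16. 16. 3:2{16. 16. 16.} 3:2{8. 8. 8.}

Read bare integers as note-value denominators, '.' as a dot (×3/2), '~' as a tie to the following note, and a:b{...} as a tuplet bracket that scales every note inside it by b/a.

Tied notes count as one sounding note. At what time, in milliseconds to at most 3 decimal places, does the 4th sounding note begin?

note 4 onset = 5/2b = 1595.745ms

1. 0.0ms @ 0 + 957.447ms (3/2)
2. 957.447ms @ 3/2 + 319.149ms (1/2)
3. 1276.596ms @ 2 + 319.149ms (1/2)
4. 1595.745ms @ 5/2 + 319.149ms (1/2)
5. 1914.894ms @ 3 + 478.723ms (3/4)
6. 2393.617ms @ 15/4 + 478.723ms (3/4)
7. 2872.34ms @ 9/2 + 319.149ms (1/2)
8. 3191.489ms @ 5 + 319.149ms (1/2)
9. 3510.638ms @ 11/2 + 319.149ms (1/2)
10. 3829.787ms @ 6 + 638.298ms (1)
11. 4468.085ms @ 7 + 638.298ms (1)
12. 5106.383ms @ 8 + 638.298ms (1)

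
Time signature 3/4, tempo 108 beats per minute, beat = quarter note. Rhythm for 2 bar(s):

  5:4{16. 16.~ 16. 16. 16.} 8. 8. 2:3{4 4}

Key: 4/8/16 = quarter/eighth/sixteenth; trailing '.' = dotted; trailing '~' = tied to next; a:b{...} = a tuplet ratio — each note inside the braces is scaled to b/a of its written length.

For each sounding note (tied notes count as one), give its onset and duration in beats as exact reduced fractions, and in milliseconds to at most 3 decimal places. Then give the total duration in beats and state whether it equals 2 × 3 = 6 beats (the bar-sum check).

1) 0.0ms=0b +166.667ms=3/10b
2) 166.667ms=3/10b +333.333ms=3/5b
3) 500.0ms=9/10b +166.667ms=3/10b
4) 666.667ms=6/5b +166.667ms=3/10b
5) 833.333ms=3/2b +416.667ms=3/4b
6) 1250.0ms=9/4b +416.667ms=3/4b
7) 1666.667ms=3b +833.333ms=3/2b
8) 2500.0ms=9/2b +833.333ms=3/2b
Σ=6b of 6 (108bpm 3/4) — PASS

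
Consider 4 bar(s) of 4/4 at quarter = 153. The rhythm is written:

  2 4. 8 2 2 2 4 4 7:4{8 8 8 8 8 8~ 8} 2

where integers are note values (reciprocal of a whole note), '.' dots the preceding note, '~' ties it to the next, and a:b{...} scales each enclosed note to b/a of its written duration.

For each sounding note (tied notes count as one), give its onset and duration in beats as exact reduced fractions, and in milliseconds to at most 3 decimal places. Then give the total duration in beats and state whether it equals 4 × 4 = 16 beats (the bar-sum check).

1) 0.0ms=0b +784.314ms=2b
2) 784.314ms=2b +588.235ms=3/2b
3) 1372.549ms=7/2b +196.078ms=1/2b
4) 1568.627ms=4b +784.314ms=2b
5) 2352.941ms=6b +784.314ms=2b
6) 3137.255ms=8b +784.314ms=2b
7) 3921.569ms=10b +392.157ms=1b
8) 4313.725ms=11b +392.157ms=1b
9) 4705.882ms=12b +112.045ms=2/7b
10) 4817.927ms=86/7b +112.045ms=2/7b
11) 4929.972ms=88/7b +112.045ms=2/7b
12) 5042.017ms=90/7b +112.045ms=2/7b
13) 5154.062ms=92/7b +112.045ms=2/7b
14) 5266.106ms=94/7b +224.09ms=4/7b
15) 5490.196ms=14b +784.314ms=2b
Σ=16b of 16 (153bpm 4/4) — PASS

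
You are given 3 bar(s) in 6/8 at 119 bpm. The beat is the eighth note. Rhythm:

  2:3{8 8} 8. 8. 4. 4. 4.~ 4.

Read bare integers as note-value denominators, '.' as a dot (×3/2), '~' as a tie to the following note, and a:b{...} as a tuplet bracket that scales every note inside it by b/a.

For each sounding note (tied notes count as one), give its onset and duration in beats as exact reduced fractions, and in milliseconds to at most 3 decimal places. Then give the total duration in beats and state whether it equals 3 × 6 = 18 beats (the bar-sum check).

1) 0.0ms=0b +756.303ms=3/2b
2) 756.303ms=3/2b +756.303ms=3/2b
3) 1512.605ms=3b +756.303ms=3/2b
4) 2268.908ms=9/2b +756.303ms=3/2b
5) 3025.21ms=6b +1512.605ms=3b
6) 4537.815ms=9b +1512.605ms=3b
7) 6050.42ms=12b +3025.21ms=6b
Σ=18b of 18 (119bpm 6/8) — PASS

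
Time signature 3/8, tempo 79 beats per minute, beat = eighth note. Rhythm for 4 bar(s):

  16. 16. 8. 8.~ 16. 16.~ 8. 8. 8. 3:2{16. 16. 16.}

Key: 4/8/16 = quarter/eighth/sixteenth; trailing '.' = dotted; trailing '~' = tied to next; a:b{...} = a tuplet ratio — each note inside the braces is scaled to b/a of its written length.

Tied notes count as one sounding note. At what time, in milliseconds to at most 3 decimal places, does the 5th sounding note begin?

note 5 onset = 21/4b = 3987.342ms

1. 0.0ms @ 0 + 569.62ms (3/4)
2. 569.62ms @ 3/4 + 569.62ms (3/4)
3. 1139.241ms @ 3/2 + 1139.241ms (3/2)
4. 2278.481ms @ 3 + 1708.861ms (9/4)
5. 3987.342ms @ 21/4 + 1708.861ms (9/4)
6. 5696.203ms @ 15/2 + 1139.241ms (3/2)
7. 6835.443ms @ 9 + 1139.241ms (3/2)
8. 7974.684ms @ 21/2 + 379.747ms (1/2)
9. 8354.43ms @ 11 + 379.747ms (1/2)
10. 8734.177ms @ 23/2 + 379.747ms (1/2)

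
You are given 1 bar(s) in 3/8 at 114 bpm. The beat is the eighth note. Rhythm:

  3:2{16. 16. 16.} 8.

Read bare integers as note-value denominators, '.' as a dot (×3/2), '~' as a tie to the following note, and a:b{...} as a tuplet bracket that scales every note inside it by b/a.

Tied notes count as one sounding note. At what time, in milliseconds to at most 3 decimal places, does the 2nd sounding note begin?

note 2 onset = 1/2b = 263.158ms

1. 0.0ms @ 0 + 263.158ms (1/2)
2. 263.158ms @ 1/2 + 263.158ms (1/2)
3. 526.316ms @ 1 + 263.158ms (1/2)
4. 789.474ms @ 3/2 + 789.474ms (3/2)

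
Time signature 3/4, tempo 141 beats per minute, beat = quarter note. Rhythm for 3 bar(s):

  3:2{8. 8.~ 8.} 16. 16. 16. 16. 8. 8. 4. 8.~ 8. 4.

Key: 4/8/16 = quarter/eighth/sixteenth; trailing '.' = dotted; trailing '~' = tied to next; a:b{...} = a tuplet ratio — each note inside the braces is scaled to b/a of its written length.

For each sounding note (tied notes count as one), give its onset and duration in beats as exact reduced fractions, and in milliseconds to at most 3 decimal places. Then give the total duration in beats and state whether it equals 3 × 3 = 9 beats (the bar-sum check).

1) 0.0ms=0b +212.766ms=1/2b
2) 212.766ms=1/2b +425.532ms=1b
3) 638.298ms=3/2b +159.574ms=3/8b
4) 797.872ms=15/8b +159.574ms=3/8b
5) 957.447ms=9/4b +159.574ms=3/8b
6) 1117.021ms=21/8b +159.574ms=3/8b
7) 1276.596ms=3b +319.149ms=3/4b
8) 1595.745ms=15/4b +319.149ms=3/4b
9) 1914.894ms=9/2b +638.298ms=3/2b
10) 2553.191ms=6b +638.298ms=3/2b
11) 3191.489ms=15/2b +638.298ms=3/2b
Σ=9b of 9 (141bpm 3/4) — PASS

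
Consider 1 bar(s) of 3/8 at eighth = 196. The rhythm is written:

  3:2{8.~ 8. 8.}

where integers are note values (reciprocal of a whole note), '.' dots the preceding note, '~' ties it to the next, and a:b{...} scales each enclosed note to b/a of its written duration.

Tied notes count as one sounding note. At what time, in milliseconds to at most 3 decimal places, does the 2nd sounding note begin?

note 2 onset = 2b = 612.245ms

1. 0.0ms @ 0 + 612.245ms (2)
2. 612.245ms @ 2 + 306.122ms (1)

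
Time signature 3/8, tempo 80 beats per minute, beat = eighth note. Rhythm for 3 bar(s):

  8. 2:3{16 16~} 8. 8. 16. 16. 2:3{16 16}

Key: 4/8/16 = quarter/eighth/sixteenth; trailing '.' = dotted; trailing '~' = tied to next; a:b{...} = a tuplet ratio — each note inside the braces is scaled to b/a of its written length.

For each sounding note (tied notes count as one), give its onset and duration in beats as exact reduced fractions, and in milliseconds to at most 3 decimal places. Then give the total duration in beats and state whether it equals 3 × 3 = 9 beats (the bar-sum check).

1) 0.0ms=0b +1125.0ms=3/2b
2) 1125.0ms=3/2b +562.5ms=3/4b
3) 1687.5ms=9/4b +1687.5ms=9/4b
4) 3375.0ms=9/2b +1125.0ms=3/2b
5) 4500.0ms=6b +562.5ms=3/4b
6) 5062.5ms=27/4b +562.5ms=3/4b
7) 5625.0ms=15/2b +562.5ms=3/4b
8) 6187.5ms=33/4b +562.5ms=3/4b
Σ=9b of 9 (80bpm 3/8) — PASS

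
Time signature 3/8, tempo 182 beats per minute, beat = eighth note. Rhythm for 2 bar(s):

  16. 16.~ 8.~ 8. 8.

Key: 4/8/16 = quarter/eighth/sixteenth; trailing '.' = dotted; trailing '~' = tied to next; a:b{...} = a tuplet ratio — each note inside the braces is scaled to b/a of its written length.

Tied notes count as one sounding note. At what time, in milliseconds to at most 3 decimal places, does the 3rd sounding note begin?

note 3 onset = 9/2b = 1483.516ms

1. 0.0ms @ 0 + 247.253ms (3/4)
2. 247.253ms @ 3/4 + 1236.264ms (15/4)
3. 1483.516ms @ 9/2 + 494.505ms (3/2)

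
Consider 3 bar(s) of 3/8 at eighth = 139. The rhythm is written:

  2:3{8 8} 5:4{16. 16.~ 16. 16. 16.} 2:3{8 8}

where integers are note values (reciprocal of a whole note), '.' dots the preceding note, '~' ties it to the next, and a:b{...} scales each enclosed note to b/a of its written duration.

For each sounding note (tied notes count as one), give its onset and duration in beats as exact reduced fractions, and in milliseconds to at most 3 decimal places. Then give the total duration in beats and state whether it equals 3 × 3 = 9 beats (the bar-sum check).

1) 0.0ms=0b +647.482ms=3/2b
2) 647.482ms=3/2b +647.482ms=3/2b
3) 1294.964ms=3b +258.993ms=3/5b
4) 1553.957ms=18/5b +517.986ms=6/5b
5) 2071.942ms=24/5b +258.993ms=3/5b
6) 2330.935ms=27/5b +258.993ms=3/5b
7) 2589.928ms=6b +647.482ms=3/2b
8) 3237.41ms=15/2b +647.482ms=3/2b
Σ=9b of 9 (139bpm 3/8) — PASS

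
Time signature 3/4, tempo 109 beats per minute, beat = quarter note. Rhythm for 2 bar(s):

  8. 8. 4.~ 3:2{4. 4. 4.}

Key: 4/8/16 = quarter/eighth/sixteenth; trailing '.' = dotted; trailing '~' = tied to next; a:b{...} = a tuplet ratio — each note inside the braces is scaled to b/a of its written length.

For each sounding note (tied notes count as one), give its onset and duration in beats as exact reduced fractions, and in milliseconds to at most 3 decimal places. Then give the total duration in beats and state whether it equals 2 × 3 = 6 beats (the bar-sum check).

1) 0.0ms=0b +412.844ms=3/4b
2) 412.844ms=3/4b +412.844ms=3/4b
3) 825.688ms=3/2b +1376.147ms=5/2b
4) 2201.835ms=4b +550.459ms=1b
5) 2752.294ms=5b +550.459ms=1b
Σ=6b of 6 (109bpm 3/4) — PASS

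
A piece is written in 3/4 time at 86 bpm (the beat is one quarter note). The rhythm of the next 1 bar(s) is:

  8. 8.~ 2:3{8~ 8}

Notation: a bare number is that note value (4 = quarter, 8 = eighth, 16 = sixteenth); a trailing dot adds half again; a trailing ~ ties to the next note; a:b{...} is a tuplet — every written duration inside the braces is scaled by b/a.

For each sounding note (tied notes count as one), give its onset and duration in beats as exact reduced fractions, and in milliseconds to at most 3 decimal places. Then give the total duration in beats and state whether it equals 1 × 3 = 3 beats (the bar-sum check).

1) 0.0ms=0b +523.256ms=3/4b
2) 523.256ms=3/4b +1569.767ms=9/4b
Σ=3b of 3 (86bpm 3/4) — PASS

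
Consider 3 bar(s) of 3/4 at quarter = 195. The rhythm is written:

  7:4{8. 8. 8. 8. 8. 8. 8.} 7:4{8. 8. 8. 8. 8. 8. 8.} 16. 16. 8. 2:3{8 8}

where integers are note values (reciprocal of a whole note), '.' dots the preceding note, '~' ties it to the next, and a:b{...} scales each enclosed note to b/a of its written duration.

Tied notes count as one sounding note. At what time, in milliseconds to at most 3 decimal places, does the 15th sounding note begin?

note 15 onset = 6b = 1846.154ms

1. 0.0ms @ 0 + 131.868ms (3/7)
2. 131.868ms @ 3/7 + 131.868ms (3/7)
3. 263.736ms @ 6/7 + 131.868ms (3/7)
4. 395.604ms @ 9/7 + 131.868ms (3/7)
5. 527.473ms @ 12/7 + 131.868ms (3/7)
6. 659.341ms @ 15/7 + 131.868ms (3/7)
7. 791.209ms @ 18/7 + 131.868ms (3/7)
8. 923.077ms @ 3 + 131.868ms (3/7)
9. 1054.945ms @ 24/7 + 131.868ms (3/7)
10. 1186.813ms @ 27/7 + 131.868ms (3/7)
11. 1318.681ms @ 30/7 + 131.868ms (3/7)
12. 1450.549ms @ 33/7 + 131.868ms (3/7)
13. 1582.418ms @ 36/7 + 131.868ms (3/7)
14. 1714.286ms @ 39/7 + 131.868ms (3/7)
15. 1846.154ms @ 6 + 115.385ms (3/8)
16. 1961.538ms @ 51/8 + 115.385ms (3/8)
17. 2076.923ms @ 27/4 + 230.769ms (3/4)
18. 2307.692ms @ 15/2 + 230.769ms (3/4)
19. 2538.462ms @ 33/4 + 230.769ms (3/4)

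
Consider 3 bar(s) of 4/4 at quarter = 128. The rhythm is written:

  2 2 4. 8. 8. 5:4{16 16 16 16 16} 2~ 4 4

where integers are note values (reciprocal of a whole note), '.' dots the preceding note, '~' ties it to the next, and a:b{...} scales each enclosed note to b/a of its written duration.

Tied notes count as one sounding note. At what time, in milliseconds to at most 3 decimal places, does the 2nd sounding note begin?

note 2 onset = 2b = 937.5ms

1. 0.0ms @ 0 + 937.5ms (2)
2. 937.5ms @ 2 + 937.5ms (2)
3. 1875.0ms @ 4 + 703.125ms (3/2)
4. 2578.125ms @ 11/2 + 351.562ms (3/4)
5. 2929.688ms @ 25/4 + 351.562ms (3/4)
6. 3281.25ms @ 7 + 93.75ms (1/5)
7. 3375.0ms @ 36/5 + 93.75ms (1/5)
8. 3468.75ms @ 37/5 + 93.75ms (1/5)
9. 3562.5ms @ 38/5 + 93.75ms (1/5)
10. 3656.25ms @ 39/5 + 93.75ms (1/5)
11. 3750.0ms @ 8 + 1406.25ms (3)
12. 5156.25ms @ 11 + 468.75ms (1)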